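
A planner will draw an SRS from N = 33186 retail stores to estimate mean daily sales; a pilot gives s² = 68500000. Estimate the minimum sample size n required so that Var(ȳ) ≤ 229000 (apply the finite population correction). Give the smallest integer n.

Without fpc, n₀ = s²/D = 68500000/229000 = 299.1266.
With fpc, (1 − n/N)·s²/n ≤ D requires n ≥ n₀/(1 + n₀/N) = 299.1266/(1 + 299.1266/33186) = 296.4545.
Rounding up, n = 297.

297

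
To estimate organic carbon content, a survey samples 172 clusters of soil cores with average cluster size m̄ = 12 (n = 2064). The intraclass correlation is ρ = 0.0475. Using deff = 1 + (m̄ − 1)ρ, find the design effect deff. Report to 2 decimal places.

1.52

deff = 1 + (12 − 1)·0.0475 = 1 + 0.5225 = 1.5225.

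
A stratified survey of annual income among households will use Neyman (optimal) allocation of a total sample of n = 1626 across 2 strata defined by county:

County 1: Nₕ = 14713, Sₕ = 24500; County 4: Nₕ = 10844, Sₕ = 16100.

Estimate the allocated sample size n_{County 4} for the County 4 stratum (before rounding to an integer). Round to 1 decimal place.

530.6

Neyman allocation: nₕ = n·NₕSₕ / Σⱼ NⱼSⱼ.
Σ NⱼSⱼ = 14713·24500 + 10844·16100 = 5.350569 × 10^8.
n_{County 4} = 1626·10844·16100 / (5.350569 × 10^8) = 530.6.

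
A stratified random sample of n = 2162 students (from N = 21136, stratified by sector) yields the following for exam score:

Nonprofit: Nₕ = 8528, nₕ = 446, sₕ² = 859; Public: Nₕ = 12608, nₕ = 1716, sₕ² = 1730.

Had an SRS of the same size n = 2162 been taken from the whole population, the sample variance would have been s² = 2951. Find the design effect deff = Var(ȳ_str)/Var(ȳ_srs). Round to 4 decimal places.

Var(ȳ_str) = Σ Wₕ²(1−fₕ)sₕ²/nₕ with Wₕ = Nₕ/21136:
  Nonprofit: (8528/21136)²·(1−446/8528)·859/446 = 0.29715206
  Public: (12608/21136)²·(1−1716/12608)·1730/1716 = 0.30991104
  → Var(ȳ_str) = 0.6070631.
Var(ȳ_srs) = (1 − 2162/21136)·2951/2162 = 1.2253203.
deff = 0.6070631 / 1.2253203 = 0.4954.

0.4954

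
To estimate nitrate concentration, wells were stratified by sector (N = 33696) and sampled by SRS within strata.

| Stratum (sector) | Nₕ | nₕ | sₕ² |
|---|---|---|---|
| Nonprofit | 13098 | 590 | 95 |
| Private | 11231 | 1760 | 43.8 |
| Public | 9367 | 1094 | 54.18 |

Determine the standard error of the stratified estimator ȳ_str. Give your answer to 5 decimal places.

0.17013

Var(ȳ_str) = Σₕ Wₕ²(1 − fₕ)sₕ²/nₕ with Wₕ = Nₕ/N, N = 33696.
Nonprofit: Wₕ = 0.38871083; term = 0.38871083²·(1 − 0.04504505)·95/590 = 0.023233132.
Private: Wₕ = 0.33330366; term = 0.33330366²·(1 − 0.15670911)·43.8/1760 = 0.0023314119.
Public: Wₕ = 0.27798552; term = 0.27798552²·(1 − 0.11679300)·54.18/1094 = 0.003380092.
Sum = 0.028944636.
SE = √(0.028944636) = 0.17013.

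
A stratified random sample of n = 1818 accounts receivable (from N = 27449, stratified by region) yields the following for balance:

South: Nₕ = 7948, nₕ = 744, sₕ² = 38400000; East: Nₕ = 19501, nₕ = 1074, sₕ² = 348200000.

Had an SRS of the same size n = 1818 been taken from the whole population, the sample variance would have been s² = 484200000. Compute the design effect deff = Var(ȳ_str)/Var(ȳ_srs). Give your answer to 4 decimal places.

Var(ȳ_str) = Σ Wₕ²(1−fₕ)sₕ²/nₕ with Wₕ = Nₕ/27449:
  South: (7948/27449)²·(1−744/7948)·38400000/744 = 3922.2638
  East: (19501/27449)²·(1−1074/19501)·348200000/1074 = 154626.15
  → Var(ȳ_str) = 158548.41.
Var(ȳ_srs) = (1 − 1818/27449)·484200000/1818 = 248696.65.
deff = 158548.41 / 248696.65 = 0.6375.

0.6375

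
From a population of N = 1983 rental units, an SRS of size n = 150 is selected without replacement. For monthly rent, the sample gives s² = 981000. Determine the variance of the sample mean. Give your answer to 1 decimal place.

6045.3

Under SRS without replacement, Var(ȳ) = (1 − f)·s²/n with f = n/N = 150/1983 = 0.07564297.
Var(ȳ) = (1 − 0.07564297)·981000/150 = 0.92435703·6540 = 6045.295.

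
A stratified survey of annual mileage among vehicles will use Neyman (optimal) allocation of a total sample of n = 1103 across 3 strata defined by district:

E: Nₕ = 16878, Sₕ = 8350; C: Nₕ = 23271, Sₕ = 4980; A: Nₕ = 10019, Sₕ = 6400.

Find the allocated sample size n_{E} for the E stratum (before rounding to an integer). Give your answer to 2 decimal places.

Neyman allocation: nₕ = n·NₕSₕ / Σⱼ NⱼSⱼ.
Σ NⱼSⱼ = 16878·8350 + 23271·4980 + 10019·6400 = 3.2094248 × 10^8.
n_{E} = 1103·16878·8350 / (3.2094248 × 10^8) = 484.35.

484.35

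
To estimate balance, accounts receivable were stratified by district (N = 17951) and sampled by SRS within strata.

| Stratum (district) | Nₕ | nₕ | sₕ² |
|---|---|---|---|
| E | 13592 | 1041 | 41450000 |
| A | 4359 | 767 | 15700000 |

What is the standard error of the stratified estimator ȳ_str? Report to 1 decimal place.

148.6

Var(ȳ_str) = Σₕ Wₕ²(1 − fₕ)sₕ²/nₕ with Wₕ = Nₕ/N, N = 17951.
E: Wₕ = 0.75717230; term = 0.75717230²·(1 − 0.07658917)·41450000/1041 = 21079.398.
A: Wₕ = 0.24282770; term = 0.24282770²·(1 − 0.17595779)·15700000/767 = 994.60398.
Sum = 22074.002.
SE = √(22074.002) = 148.6.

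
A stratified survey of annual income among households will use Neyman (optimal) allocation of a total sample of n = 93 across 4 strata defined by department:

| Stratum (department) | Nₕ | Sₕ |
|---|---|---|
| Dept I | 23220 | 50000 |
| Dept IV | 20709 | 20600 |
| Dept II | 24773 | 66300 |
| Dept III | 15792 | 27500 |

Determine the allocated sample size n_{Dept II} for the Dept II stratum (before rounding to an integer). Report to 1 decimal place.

41.7

Neyman allocation: nₕ = n·NₕSₕ / Σⱼ NⱼSⱼ.
Σ NⱼSⱼ = 23220·50000 + 20709·20600 + 24773·66300 + 15792·27500 = 3.6643353 × 10^9.
n_{Dept II} = 93·24773·66300 / (3.6643353 × 10^9) = 41.7.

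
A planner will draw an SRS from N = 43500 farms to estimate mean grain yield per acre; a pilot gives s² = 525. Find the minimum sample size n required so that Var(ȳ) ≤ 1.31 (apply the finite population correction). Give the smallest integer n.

398

Without fpc, n₀ = s²/D = 525/1.31 = 400.7634.
With fpc, (1 − n/N)·s²/n ≤ D requires n ≥ n₀/(1 + n₀/N) = 400.7634/(1 + 400.7634/43500) = 397.1049.
Rounding up, n = 398.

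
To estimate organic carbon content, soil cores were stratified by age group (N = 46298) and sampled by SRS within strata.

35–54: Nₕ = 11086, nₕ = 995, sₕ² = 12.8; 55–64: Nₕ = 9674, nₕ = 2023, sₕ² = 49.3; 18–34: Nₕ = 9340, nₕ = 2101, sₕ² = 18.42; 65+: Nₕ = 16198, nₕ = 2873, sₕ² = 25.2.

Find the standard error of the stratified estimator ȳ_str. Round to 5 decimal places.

0.05170

Var(ȳ_str) = Σₕ Wₕ²(1 − fₕ)sₕ²/nₕ with Wₕ = Nₕ/N, N = 46298.
35–54: Wₕ = 0.23944879; term = 0.23944879²·(1 − 0.08975284)·12.8/995 = 6.7138481 × 10^-4.
55–64: Wₕ = 0.20895071; term = 0.20895071²·(1 − 0.20911722)·49.3/2023 = 8.4149368 × 10^-4.
18–34: Wₕ = 0.20173658; term = 0.20173658²·(1 − 0.22494647)·18.42/2101 = 2.7654421 × 10^-4.
65+: Wₕ = 0.34986393; term = 0.34986393²·(1 − 0.17736758)·25.2/2873 = 8.8322035 × 10^-4.
Sum = 0.0026726431.
SE = √(0.0026726431) = 0.05170.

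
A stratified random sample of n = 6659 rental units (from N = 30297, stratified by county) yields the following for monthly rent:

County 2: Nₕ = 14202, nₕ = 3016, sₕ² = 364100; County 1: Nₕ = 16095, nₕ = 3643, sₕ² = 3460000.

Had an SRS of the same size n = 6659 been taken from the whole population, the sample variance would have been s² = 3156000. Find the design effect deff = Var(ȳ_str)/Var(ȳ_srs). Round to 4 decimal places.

0.6173

Var(ȳ_str) = Σ Wₕ²(1−fₕ)sₕ²/nₕ with Wₕ = Nₕ/30297:
  County 2: (14202/30297)²·(1−3016/14202)·364100/3016 = 20.893655
  County 1: (16095/30297)²·(1−3643/16095)·3460000/3643 = 207.37088
  → Var(ȳ_str) = 228.26454.
Var(ȳ_srs) = (1 − 6659/30297)·3156000/6659 = 369.77631.
deff = 228.26454 / 369.77631 = 0.6173.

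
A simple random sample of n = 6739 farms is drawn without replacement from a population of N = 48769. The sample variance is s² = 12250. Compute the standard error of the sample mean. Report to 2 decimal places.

Under SRS without replacement, Var(ȳ) = (1 − f)·s²/n with f = n/N = 6739/48769 = 0.13818204.
Var(ȳ) = (1 − 0.13818204)·12250/6739 = 0.86181796·1.8177771 = 1.566593.
SE(ȳ) = √(1.566593) = 1.25.

1.25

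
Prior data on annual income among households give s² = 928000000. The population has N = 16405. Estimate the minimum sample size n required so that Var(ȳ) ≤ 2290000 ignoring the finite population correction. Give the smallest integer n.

406

Without fpc, n₀ = s²/D = 928000000/2290000 = 405.2402.
Rounding up, n = 406.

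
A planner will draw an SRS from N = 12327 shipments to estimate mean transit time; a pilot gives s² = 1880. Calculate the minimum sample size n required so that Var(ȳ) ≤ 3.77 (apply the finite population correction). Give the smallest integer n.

Without fpc, n₀ = s²/D = 1880/3.77 = 498.6737.
With fpc, (1 − n/N)·s²/n ≤ D requires n ≥ n₀/(1 + n₀/N) = 498.6737/(1 + 498.6737/12327) = 479.2848.
Rounding up, n = 480.

480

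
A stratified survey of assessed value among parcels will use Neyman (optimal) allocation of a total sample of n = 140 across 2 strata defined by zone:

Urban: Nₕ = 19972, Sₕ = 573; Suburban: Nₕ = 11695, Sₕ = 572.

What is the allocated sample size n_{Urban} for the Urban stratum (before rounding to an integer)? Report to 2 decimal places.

88.35

Neyman allocation: nₕ = n·NₕSₕ / Σⱼ NⱼSⱼ.
Σ NⱼSⱼ = 19972·573 + 11695·572 = 1.8133496 × 10^7.
n_{Urban} = 140·19972·573 / (1.8133496 × 10^7) = 88.35.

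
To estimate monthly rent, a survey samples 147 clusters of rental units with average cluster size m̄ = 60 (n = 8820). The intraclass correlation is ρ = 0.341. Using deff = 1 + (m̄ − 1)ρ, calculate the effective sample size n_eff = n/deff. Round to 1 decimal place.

417.6

deff = 1 + (60 − 1)·0.341 = 1 + 20.119 = 21.119.
n_eff = 8820 / 21.119 = 417.6.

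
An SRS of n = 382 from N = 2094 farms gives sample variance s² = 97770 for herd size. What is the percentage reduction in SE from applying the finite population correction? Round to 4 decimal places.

9.5802

f = n/N = 382/2094 = 0.18242598.
SE_no-fpc = √(s²/n) = 15.9982; SE_fpc = √((1−f)s²/n) = 14.465541.
Ratio = √(1−f) = 0.90419800. Reduction = 100·(1 − 0.90419800) = 9.5802%.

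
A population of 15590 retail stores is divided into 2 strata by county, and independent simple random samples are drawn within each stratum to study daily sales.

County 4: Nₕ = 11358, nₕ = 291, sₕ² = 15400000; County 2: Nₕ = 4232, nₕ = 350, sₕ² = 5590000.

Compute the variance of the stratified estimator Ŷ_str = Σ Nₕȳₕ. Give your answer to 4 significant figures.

Var(Ŷ_str) = Σₕ Nₕ²(1 − fₕ)sₕ²/nₕ.
County 4: 11358²·(1 − 291/11358)·15400000/291 = 6.6521113 × 10^12.
County 2: 4232²·(1 − 350/4232)·5590000/350 = 2.6238859 × 10^11.
Sum = 6.9144999 × 10^12.

6.914 × 10^12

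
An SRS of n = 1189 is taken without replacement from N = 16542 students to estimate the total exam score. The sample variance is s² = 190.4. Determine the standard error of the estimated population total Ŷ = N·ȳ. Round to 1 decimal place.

Var(Ŷ) = N²·Var(ȳ) = N²·(1 − n/N)·s²/n.
f = 1189/16542 = 0.07187764; Var(ȳ) = 0.92812236·190.4/1189 = 0.14862447.
Var(Ŷ) = 16542² · 0.14862447 = 4.0669268 × 10^7.
SE(Ŷ) = √(4.0669268 × 10^7) = 6377.2.

6377.2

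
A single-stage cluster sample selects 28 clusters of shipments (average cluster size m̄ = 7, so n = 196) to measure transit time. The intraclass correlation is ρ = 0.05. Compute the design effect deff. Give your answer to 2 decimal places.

deff = 1 + (7 − 1)·0.05 = 1 + 0.3 = 1.3.

1.30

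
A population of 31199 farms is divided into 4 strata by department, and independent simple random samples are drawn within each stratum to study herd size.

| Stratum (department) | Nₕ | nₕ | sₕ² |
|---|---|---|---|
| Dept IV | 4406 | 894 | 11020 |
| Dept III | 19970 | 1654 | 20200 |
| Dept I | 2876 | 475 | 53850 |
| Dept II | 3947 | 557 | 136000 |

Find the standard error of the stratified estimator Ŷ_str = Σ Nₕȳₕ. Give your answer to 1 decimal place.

Var(Ŷ_str) = Σₕ Nₕ²(1 − fₕ)sₕ²/nₕ.
Dept IV: 4406²·(1 − 894/4406)·11020/894 = 1.9074057 × 10^8.
Dept III: 19970²·(1 − 1654/19970)·20200/1654 = 4.4670886 × 10^9.
Dept I: 2876²·(1 − 475/2876)·53850/475 = 7.8284024 × 10^8.
Dept II: 3947²·(1 − 557/3947)·136000/557 = 3.2670106 × 10^9.
Sum = 8.70768 × 10^9.
SE = √(8.70768 × 10^9) = 93315.0.

93315.0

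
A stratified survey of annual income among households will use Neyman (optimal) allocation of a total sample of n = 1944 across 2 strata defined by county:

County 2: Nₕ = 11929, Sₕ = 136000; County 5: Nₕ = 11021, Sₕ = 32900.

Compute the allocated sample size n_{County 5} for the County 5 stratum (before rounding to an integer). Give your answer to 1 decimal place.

355.1

Neyman allocation: nₕ = n·NₕSₕ / Σⱼ NⱼSⱼ.
Σ NⱼSⱼ = 11929·136000 + 11021·32900 = 1.9849349 × 10^9.
n_{County 5} = 1944·11021·32900 / (1.9849349 × 10^9) = 355.1.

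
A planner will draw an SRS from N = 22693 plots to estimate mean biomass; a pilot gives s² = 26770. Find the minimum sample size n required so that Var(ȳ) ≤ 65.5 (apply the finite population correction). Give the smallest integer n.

Without fpc, n₀ = s²/D = 26770/65.5 = 408.7023.
With fpc, (1 − n/N)·s²/n ≤ D requires n ≥ n₀/(1 + n₀/N) = 408.7023/(1 + 408.7023/22693) = 401.4718.
Rounding up, n = 402.

402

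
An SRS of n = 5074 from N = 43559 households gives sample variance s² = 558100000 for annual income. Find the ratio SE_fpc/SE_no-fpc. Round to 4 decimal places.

0.9400

f = n/N = 5074/43559 = 0.11648569.
SE_no-fpc = √(s²/n) = 331.65059; SE_fpc = √((1−f)s²/n) = 311.73644.
Ratio = √(1−f) = 0.93995442.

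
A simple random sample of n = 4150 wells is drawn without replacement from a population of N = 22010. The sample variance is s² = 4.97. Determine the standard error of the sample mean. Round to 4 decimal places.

Under SRS without replacement, Var(ȳ) = (1 − f)·s²/n with f = n/N = 4150/22010 = 0.18855066.
Var(ȳ) = (1 − 0.18855066)·4.97/4150 = 0.81144934·0.0011975904 = 9.7178391 × 10^-4.
SE(ȳ) = √(9.7178391 × 10^-4) = 0.0312.

0.0312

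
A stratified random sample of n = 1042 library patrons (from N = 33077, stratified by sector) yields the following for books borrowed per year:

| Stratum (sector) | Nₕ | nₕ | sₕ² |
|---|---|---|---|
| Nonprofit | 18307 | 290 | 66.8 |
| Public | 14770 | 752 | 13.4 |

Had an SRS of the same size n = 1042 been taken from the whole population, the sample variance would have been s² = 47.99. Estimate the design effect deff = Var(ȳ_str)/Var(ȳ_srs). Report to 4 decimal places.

1.6324

Var(ȳ_str) = Σ Wₕ²(1−fₕ)sₕ²/nₕ with Wₕ = Nₕ/33077:
  Nonprofit: (18307/33077)²·(1−290/18307)·66.8/290 = 0.069442588
  Public: (14770/33077)²·(1−752/14770)·13.4/752 = 0.0033721065
  → Var(ȳ_str) = 0.072814695.
Var(ȳ_srs) = (1 − 1042/33077)·47.99/1042 = 0.044604805.
deff = 0.072814695 / 0.044604805 = 1.6324.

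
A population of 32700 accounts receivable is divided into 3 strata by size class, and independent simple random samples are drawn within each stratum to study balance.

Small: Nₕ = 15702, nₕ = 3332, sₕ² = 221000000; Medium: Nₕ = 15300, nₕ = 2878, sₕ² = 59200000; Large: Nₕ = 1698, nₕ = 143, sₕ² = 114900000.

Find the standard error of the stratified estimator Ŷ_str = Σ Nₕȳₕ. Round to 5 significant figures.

4.3490 × 10^6

Var(Ŷ_str) = Σₕ Nₕ²(1 − fₕ)sₕ²/nₕ.
Small: 15702²·(1 − 3332/15702)·221000000/3332 = 1.288285 × 10^13.
Medium: 15300²·(1 − 2878/15300)·59200000/2878 = 3.9094339 × 10^12.
Large: 1698²·(1 − 143/1698)·114900000/143 = 2.1215441 × 10^12.
Sum = 1.8913828 × 10^13.
SE = √(1.8913828 × 10^13) = 4.3490 × 10^6.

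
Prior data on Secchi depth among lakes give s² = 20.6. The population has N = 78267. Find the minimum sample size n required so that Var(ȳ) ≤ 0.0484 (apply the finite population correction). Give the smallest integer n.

424

Without fpc, n₀ = s²/D = 20.6/0.0484 = 425.6198.
With fpc, (1 − n/N)·s²/n ≤ D requires n ≥ n₀/(1 + n₀/N) = 425.6198/(1 + 425.6198/78267) = 423.3178.
Rounding up, n = 424.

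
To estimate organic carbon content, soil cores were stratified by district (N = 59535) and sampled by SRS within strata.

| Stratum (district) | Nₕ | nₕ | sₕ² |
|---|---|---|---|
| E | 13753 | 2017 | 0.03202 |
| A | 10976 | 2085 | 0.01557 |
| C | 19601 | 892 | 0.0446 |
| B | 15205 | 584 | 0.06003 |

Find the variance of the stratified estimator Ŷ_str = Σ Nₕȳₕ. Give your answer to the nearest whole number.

44479

Var(Ŷ_str) = Σₕ Nₕ²(1 − fₕ)sₕ²/nₕ.
E: 13753²·(1 − 2017/13753)·0.03202/2017 = 2562.3177.
A: 10976²·(1 − 2085/10976)·0.01557/2085 = 728.74781.
C: 19601²·(1 − 892/19601)·0.0446/892 = 18335.755.
B: 15205²·(1 − 584/15205)·0.06003/584 = 22851.725.
Sum = 44478.546.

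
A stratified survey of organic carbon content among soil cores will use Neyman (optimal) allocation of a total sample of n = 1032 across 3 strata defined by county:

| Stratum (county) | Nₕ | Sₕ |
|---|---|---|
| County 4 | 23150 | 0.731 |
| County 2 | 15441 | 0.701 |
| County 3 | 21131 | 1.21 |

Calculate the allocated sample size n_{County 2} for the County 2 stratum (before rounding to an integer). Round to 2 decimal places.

Neyman allocation: nₕ = n·NₕSₕ / Σⱼ NⱼSⱼ.
Σ NⱼSⱼ = 23150·0.731 + 15441·0.701 + 21131·1.21 = 53315.301.
n_{County 2} = 1032·15441·0.701 / 53315.301 = 209.52.

209.52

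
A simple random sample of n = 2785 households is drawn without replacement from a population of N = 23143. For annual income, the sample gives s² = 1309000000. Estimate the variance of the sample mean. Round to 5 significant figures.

Under SRS without replacement, Var(ȳ) = (1 − f)·s²/n with f = n/N = 2785/23143 = 0.12033876.
Var(ȳ) = (1 − 0.12033876)·1309000000/2785 = 0.87966124·470017.95 = 413456.57.

413460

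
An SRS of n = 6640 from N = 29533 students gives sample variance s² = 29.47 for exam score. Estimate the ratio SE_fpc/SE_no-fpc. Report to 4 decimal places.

f = n/N = 6640/29533 = 0.22483324.
SE_no-fpc = √(s²/n) = 0.066620215; SE_fpc = √((1−f)s²/n) = 0.058654806.
Ratio = √(1−f) = 0.88043555.

0.8804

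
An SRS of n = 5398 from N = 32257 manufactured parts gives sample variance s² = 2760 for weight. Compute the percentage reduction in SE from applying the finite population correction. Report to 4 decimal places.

f = n/N = 5398/32257 = 0.16734352.
SE_no-fpc = √(s²/n) = 0.71505278; SE_fpc = √((1−f)s²/n) = 0.65248575.
Ratio = √(1−f) = 0.91250012. Reduction = 100·(1 − 0.91250012) = 8.7500%.

8.7500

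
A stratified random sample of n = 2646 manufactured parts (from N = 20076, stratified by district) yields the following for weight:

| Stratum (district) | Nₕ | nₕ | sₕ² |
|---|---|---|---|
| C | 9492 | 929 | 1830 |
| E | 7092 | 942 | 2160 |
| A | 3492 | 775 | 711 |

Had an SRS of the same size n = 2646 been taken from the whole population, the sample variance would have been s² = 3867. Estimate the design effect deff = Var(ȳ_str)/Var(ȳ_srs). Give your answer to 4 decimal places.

Var(ȳ_str) = Σ Wₕ²(1−fₕ)sₕ²/nₕ with Wₕ = Nₕ/20076:
  C: (9492/20076)²·(1−929/9492)·1830/929 = 0.3972507
  E: (7092/20076)²·(1−942/7092)·2160/942 = 0.24813745
  A: (3492/20076)²·(1−775/3492)·711/775 = 0.021596203
  → Var(ȳ_str) = 0.66698435.
Var(ȳ_srs) = (1 − 2646/20076)·3867/2646 = 1.2688332.
deff = 0.66698435 / 1.2688332 = 0.5257.

0.5257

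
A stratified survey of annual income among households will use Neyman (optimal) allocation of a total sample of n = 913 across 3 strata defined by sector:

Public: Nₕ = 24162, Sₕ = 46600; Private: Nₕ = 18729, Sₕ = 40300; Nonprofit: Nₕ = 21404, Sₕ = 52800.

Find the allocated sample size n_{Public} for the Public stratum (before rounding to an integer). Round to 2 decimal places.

Neyman allocation: nₕ = n·NₕSₕ / Σⱼ NⱼSⱼ.
Σ NⱼSⱼ = 24162·46600 + 18729·40300 + 21404·52800 = 3.0108591 × 10^9.
n_{Public} = 913·24162·46600 / (3.0108591 × 10^9) = 341.43.

341.43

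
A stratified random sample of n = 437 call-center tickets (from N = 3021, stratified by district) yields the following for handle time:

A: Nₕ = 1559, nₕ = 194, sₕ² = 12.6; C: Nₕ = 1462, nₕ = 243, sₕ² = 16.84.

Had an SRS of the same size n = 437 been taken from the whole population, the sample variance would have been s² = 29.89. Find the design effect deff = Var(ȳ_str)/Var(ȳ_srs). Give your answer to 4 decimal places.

Var(ȳ_str) = Σ Wₕ²(1−fₕ)sₕ²/nₕ with Wₕ = Nₕ/3021:
  A: (1559/3021)²·(1−194/1559)·12.6/194 = 0.015144193
  C: (1462/3021)²·(1−243/1462)·16.84/243 = 0.013532731
  → Var(ȳ_str) = 0.028676924.
Var(ȳ_srs) = (1 − 437/3021)·29.89/437 = 0.058504095.
deff = 0.028676924 / 0.058504095 = 0.4902.

0.4902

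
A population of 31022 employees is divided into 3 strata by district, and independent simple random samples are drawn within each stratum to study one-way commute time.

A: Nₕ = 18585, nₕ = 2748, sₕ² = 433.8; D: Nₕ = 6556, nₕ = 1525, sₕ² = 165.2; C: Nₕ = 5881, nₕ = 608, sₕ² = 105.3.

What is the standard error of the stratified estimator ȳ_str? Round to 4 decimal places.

0.2399

Var(ȳ_str) = Σₕ Wₕ²(1 − fₕ)sₕ²/nₕ with Wₕ = Nₕ/N, N = 31022.
A: Wₕ = 0.59909097; term = 0.59909097²·(1 − 0.14786118)·433.8/2748 = 0.048280162.
D: Wₕ = 0.21133389; term = 0.21133389²·(1 − 0.23261135)·165.2/1525 = 0.0037127343.
C: Wₕ = 0.18957514; term = 0.18957514²·(1 − 0.10338378)·105.3/608 = 0.0055807704.
Sum = 0.057573667.
SE = √(0.057573667) = 0.2399.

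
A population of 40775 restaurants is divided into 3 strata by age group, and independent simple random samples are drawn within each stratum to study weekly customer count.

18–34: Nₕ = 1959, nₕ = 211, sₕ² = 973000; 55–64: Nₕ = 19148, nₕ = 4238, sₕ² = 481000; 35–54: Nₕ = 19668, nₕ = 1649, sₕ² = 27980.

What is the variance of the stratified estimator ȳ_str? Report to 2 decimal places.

Var(ȳ_str) = Σₕ Wₕ²(1 − fₕ)sₕ²/nₕ with Wₕ = Nₕ/N, N = 40775.
18–34: Wₕ = 0.04804414; term = 0.04804414²·(1 − 0.10770801)·973000/211 = 9.497697.
55–64: Wₕ = 0.46960147; term = 0.46960147²·(1 − 0.22132860)·481000/4238 = 19.489345.
35–54: Wₕ = 0.48235438; term = 0.48235438²·(1 − 0.08384177)·27980/1649 = 3.6168459.
Sum = 32.603888.

32.60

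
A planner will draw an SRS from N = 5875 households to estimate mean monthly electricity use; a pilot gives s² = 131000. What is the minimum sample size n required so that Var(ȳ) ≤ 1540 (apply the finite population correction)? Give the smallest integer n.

Without fpc, n₀ = s²/D = 131000/1540 = 85.0649.
With fpc, (1 − n/N)·s²/n ≤ D requires n ≥ n₀/(1 + n₀/N) = 85.0649/(1 + 85.0649/5875) = 83.8508.
Rounding up, n = 84.

84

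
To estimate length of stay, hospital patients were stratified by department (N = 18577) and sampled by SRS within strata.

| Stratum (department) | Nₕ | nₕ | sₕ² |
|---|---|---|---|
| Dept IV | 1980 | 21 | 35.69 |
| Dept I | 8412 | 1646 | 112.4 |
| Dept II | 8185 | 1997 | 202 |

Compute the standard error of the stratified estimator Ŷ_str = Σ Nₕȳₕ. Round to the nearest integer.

3950

Var(Ŷ_str) = Σₕ Nₕ²(1 − fₕ)sₕ²/nₕ.
Dept IV: 1980²·(1 − 21/1980)·35.69/21 = 6.5921469 × 10^6.
Dept I: 8412²·(1 − 1646/8412)·112.4/1646 = 3.8865811 × 10^6.
Dept II: 8185²·(1 − 1997/8185)·202/1997 = 5.1232116 × 10^6.
Sum = 1.560194 × 10^7.
SE = √(1.560194 × 10^7) = 3950.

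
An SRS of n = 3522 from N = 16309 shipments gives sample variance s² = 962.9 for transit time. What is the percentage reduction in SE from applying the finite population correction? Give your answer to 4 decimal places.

f = n/N = 3522/16309 = 0.21595438.
SE_no-fpc = √(s²/n) = 0.52287264; SE_fpc = √((1−f)s²/n) = 0.46298464.
Ratio = √(1−f) = 0.88546351. Reduction = 100·(1 − 0.88546351) = 11.4536%.

11.4536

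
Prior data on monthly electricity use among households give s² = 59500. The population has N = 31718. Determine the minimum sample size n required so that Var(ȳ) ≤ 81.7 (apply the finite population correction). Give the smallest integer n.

712

Without fpc, n₀ = s²/D = 59500/81.7 = 728.2742.
With fpc, (1 − n/N)·s²/n ≤ D requires n ≥ n₀/(1 + n₀/N) = 728.2742/(1 + 728.2742/31718) = 711.9277.
Rounding up, n = 712.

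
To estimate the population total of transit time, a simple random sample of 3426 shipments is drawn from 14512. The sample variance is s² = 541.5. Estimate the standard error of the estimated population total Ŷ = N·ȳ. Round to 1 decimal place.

5042.6

Var(Ŷ) = N²·Var(ȳ) = N²·(1 − n/N)·s²/n.
f = 3426/14512 = 0.23608049; Var(ȳ) = 0.76391951·541.5/3426 = 0.12074209.
Var(Ŷ) = 14512² · 0.12074209 = 2.542806 × 10^7.
SE(Ŷ) = √(2.542806 × 10^7) = 5042.6.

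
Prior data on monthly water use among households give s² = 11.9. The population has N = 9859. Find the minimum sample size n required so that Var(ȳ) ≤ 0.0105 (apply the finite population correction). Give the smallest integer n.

Without fpc, n₀ = s²/D = 11.9/0.0105 = 1133.3333.
With fpc, (1 − n/N)·s²/n ≤ D requires n ≥ n₀/(1 + n₀/N) = 1133.3333/(1 + 1133.3333/9859) = 1016.4842.
Rounding up, n = 1017.

1017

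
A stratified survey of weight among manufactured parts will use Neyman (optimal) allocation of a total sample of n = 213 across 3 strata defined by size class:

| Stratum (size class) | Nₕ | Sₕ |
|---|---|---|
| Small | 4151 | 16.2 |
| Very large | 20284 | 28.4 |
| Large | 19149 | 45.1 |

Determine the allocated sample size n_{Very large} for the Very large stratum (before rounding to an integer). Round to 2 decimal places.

81.43

Neyman allocation: nₕ = n·NₕSₕ / Σⱼ NⱼSⱼ.
Σ NⱼSⱼ = 4151·16.2 + 20284·28.4 + 19149·45.1 = 1.5069317 × 10^6.
n_{Very large} = 213·20284·28.4 / (1.5069317 × 10^6) = 81.43.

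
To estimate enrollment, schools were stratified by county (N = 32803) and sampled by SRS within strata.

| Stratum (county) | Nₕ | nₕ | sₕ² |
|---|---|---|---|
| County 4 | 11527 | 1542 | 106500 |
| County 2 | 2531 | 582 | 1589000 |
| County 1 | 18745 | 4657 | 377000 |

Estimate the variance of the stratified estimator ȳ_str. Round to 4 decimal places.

39.7714

Var(ȳ_str) = Σₕ Wₕ²(1 − fₕ)sₕ²/nₕ with Wₕ = Nₕ/N, N = 32803.
County 4: Wₕ = 0.35140079; term = 0.35140079²·(1 − 0.13377288)·106500/1542 = 7.3875846.
County 2: Wₕ = 0.07715758; term = 0.07715758²·(1 − 0.22994864)·1589000/582 = 12.516352.
County 1: Wₕ = 0.57144164; term = 0.57144164²·(1 − 0.24843958)·377000/4657 = 19.867479.
Sum = 39.771416.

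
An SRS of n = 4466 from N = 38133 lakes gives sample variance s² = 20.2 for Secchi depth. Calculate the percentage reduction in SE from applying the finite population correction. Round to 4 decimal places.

f = n/N = 4466/38133 = 0.11711641.
SE_no-fpc = √(s²/n) = 0.067253722; SE_fpc = √((1−f)s²/n) = 0.063192865.
Ratio = √(1−f) = 0.93961885. Reduction = 100·(1 − 0.93961885) = 6.0381%.

6.0381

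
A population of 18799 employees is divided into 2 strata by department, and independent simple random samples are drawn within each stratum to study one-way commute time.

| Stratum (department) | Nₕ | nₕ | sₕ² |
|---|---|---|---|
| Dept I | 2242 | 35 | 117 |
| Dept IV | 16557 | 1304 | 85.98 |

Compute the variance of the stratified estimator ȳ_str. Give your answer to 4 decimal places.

0.0939

Var(ȳ_str) = Σₕ Wₕ²(1 − fₕ)sₕ²/nₕ with Wₕ = Nₕ/N, N = 18799.
Dept I: Wₕ = 0.11926166; term = 0.11926166²·(1 − 0.01561106)·117/35 = 0.046804355.
Dept IV: Wₕ = 0.88073834; term = 0.88073834²·(1 − 0.07875823)·85.98/1304 = 0.047118046.
Sum = 0.093922401.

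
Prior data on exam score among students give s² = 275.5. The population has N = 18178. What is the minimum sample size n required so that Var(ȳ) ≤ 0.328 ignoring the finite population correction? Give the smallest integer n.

Without fpc, n₀ = s²/D = 275.5/0.328 = 839.9390.
Rounding up, n = 840.

840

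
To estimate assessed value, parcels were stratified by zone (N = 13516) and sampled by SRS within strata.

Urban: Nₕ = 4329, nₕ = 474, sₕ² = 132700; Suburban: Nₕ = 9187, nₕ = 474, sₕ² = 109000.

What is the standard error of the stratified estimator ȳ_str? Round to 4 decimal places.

11.2399

Var(ȳ_str) = Σₕ Wₕ²(1 − fₕ)sₕ²/nₕ with Wₕ = Nₕ/N, N = 13516.
Urban: Wₕ = 0.32028707; term = 0.32028707²·(1 − 0.10949411)·132700/474 = 25.574561.
Suburban: Wₕ = 0.67971293; term = 0.67971293²·(1 − 0.05159464)·109000/474 = 100.76117.
Sum = 126.33573.
SE = √(126.33573) = 11.2399.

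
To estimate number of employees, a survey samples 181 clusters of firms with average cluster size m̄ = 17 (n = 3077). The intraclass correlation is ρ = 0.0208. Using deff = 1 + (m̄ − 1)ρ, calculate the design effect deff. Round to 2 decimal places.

1.33

deff = 1 + (17 − 1)·0.0208 = 1 + 0.3328 = 1.3328.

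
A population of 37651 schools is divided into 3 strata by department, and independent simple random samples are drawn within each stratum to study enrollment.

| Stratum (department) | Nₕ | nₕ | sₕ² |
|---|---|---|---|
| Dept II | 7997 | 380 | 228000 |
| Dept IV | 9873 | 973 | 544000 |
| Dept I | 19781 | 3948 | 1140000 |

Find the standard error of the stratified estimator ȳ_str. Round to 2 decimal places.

Var(ȳ_str) = Σₕ Wₕ²(1 − fₕ)sₕ²/nₕ with Wₕ = Nₕ/N, N = 37651.
Dept II: Wₕ = 0.21239808; term = 0.21239808²·(1 − 0.04751782)·228000/380 = 25.781565.
Dept IV: Wₕ = 0.26222411; term = 0.26222411²·(1 − 0.09855161)·544000/973 = 34.6555.
Dept I: Wₕ = 0.52537781; term = 0.52537781²·(1 − 0.19958546)·1140000/3948 = 63.794925.
Sum = 124.23199.
SE = √(124.23199) = 11.15.

11.15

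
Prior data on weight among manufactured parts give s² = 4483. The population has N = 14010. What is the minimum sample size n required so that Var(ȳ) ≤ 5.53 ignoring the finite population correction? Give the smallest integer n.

Without fpc, n₀ = s²/D = 4483/5.53 = 810.6691.
Rounding up, n = 811.

811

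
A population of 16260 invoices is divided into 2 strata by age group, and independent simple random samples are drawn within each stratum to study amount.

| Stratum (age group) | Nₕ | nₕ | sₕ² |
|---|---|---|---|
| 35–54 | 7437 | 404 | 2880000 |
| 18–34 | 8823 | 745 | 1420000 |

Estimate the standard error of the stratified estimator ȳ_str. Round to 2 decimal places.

Var(ȳ_str) = Σₕ Wₕ²(1 − fₕ)sₕ²/nₕ with Wₕ = Nₕ/N, N = 16260.
35–54: Wₕ = 0.45738007; term = 0.45738007²·(1 − 0.05432298)·2880000/404 = 1410.29.
18–34: Wₕ = 0.54261993; term = 0.54261993²·(1 − 0.08443840)·1420000/745 = 513.82013.
Sum = 1924.1101.
SE = √(1924.1101) = 43.86.

43.86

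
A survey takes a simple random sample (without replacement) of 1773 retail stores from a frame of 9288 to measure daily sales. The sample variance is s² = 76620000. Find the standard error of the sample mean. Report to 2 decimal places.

Under SRS without replacement, Var(ȳ) = (1 − f)·s²/n with f = n/N = 1773/9288 = 0.19089147.
Var(ȳ) = (1 − 0.19089147)·76620000/1773 = 0.80910853·43214.89 = 34965.536.
SE(ȳ) = √(34965.536) = 186.99.

186.99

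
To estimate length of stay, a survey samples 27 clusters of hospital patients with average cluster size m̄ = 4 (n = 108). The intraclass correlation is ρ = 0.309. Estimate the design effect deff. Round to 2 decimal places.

deff = 1 + (4 − 1)·0.309 = 1 + 0.927 = 1.927.

1.93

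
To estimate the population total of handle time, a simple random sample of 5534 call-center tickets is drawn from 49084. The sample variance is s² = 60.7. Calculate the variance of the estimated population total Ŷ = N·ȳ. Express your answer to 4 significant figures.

2.345 × 10^7

Var(Ŷ) = N²·Var(ȳ) = N²·(1 − n/N)·s²/n.
f = 5534/49084 = 0.11274550; Var(ȳ) = 0.88725450·60.7/5534 = 0.0097319025.
Var(Ŷ) = 49084² · 0.0097319025 = 2.344648 × 10^7.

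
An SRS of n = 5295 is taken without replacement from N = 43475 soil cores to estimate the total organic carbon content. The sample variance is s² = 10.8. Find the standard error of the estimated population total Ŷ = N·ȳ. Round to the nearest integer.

Var(Ŷ) = N²·Var(ȳ) = N²·(1 − n/N)·s²/n.
f = 5295/43475 = 0.12179413; Var(ȳ) = 0.87820587·10.8/5295 = 0.0017912414.
Var(Ŷ) = 43475² · 0.0017912414 = 3.3855817 × 10^6.
SE(Ŷ) = √(3.3855817 × 10^6) = 1840.

1840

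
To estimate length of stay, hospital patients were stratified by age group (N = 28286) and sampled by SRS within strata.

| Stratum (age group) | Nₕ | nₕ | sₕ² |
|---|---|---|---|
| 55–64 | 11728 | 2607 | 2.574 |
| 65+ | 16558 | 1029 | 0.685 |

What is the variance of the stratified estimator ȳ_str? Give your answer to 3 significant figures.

3.46 × 10^-4

Var(ȳ_str) = Σₕ Wₕ²(1 − fₕ)sₕ²/nₕ with Wₕ = Nₕ/N, N = 28286.
55–64: Wₕ = 0.41462207; term = 0.41462207²·(1 − 0.22228854)·2.574/2607 = 1.3200514 × 10^-4.
65+: Wₕ = 0.58537793; term = 0.58537793²·(1 − 0.06214519)·0.685/1029 = 2.1393581 × 10^-4.
Sum = 3.4594095 × 10^-4.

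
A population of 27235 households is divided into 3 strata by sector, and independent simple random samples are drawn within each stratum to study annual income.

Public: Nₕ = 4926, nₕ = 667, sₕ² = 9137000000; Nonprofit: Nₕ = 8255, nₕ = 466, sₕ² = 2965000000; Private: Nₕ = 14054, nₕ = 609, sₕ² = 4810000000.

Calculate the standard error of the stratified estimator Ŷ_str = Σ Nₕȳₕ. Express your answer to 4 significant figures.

Var(Ŷ_str) = Σₕ Nₕ²(1 − fₕ)sₕ²/nₕ.
Public: 4926²·(1 − 667/4926)·9137000000/667 = 2.8739542 × 10^14.
Nonprofit: 8255²·(1 − 466/8255)·2965000000/466 = 4.0910761 × 10^14.
Private: 14054²·(1 − 609/14054)·4810000000/609 = 1.4924113 × 10^15.
Sum = 2.1889143 × 10^15.
SE = √(2.1889143 × 10^15) = 4.679 × 10^7.

4.679 × 10^7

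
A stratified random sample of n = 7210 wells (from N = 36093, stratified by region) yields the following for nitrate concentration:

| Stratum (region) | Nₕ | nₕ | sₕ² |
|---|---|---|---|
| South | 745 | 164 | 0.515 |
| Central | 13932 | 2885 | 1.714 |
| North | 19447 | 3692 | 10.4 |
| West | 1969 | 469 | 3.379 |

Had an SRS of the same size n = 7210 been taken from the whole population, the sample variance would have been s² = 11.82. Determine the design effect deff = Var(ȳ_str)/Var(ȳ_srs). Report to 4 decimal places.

Var(ȳ_str) = Σ Wₕ²(1−fₕ)sₕ²/nₕ with Wₕ = Nₕ/36093:
  South: (745/36093)²·(1−164/745)·0.515/164 = 1.0433976 × 10^-6
  Central: (13932/36093)²·(1−2885/13932)·1.714/2885 = 7.0190261 × 10^-5
  North: (19447/36093)²·(1−3692/19447)·10.4/3692 = 6.6251651 × 10^-4
  West: (1969/36093)²·(1−469/1969)·3.379/469 = 1.6334519 × 10^-5
  → Var(ȳ_str) = 7.5008469 × 10^-4.
Var(ȳ_srs) = (1 − 7210/36093)·11.82/7210 = 0.0013119024.
deff = (7.5008469 × 10^-4) / 0.0013119024 = 0.5718.

0.5718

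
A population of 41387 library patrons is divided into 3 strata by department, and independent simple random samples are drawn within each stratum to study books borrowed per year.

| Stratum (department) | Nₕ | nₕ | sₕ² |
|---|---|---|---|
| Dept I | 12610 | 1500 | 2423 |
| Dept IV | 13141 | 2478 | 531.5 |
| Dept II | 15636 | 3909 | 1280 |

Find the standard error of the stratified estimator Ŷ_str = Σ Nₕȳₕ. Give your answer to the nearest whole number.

Var(Ŷ_str) = Σₕ Nₕ²(1 − fₕ)sₕ²/nₕ.
Dept I: 12610²·(1 − 1500/12610)·2423/1500 = 2.2630352 × 10^8.
Dept IV: 13141²·(1 − 2478/13141)·531.5/2478 = 3.005452 × 10^7.
Dept II: 15636²·(1 − 3909/15636)·1280/3909 = 6.004224 × 10^7.
Sum = 3.1640028 × 10^8.
SE = √(3.1640028 × 10^8) = 17788.

17788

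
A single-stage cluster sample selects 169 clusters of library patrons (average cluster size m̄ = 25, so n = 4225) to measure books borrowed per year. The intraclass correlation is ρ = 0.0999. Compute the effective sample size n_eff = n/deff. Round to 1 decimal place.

deff = 1 + (25 − 1)·0.0999 = 1 + 2.3976 = 3.3976.
n_eff = 4225 / 3.3976 = 1243.5.

1243.5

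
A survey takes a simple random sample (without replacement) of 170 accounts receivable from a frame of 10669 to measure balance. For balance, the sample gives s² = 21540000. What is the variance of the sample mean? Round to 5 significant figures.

Under SRS without replacement, Var(ȳ) = (1 − f)·s²/n with f = n/N = 170/10669 = 0.01593401.
Var(ȳ) = (1 − 0.01593401)·21540000/170 = 0.98406599·126705.88 = 124686.95.

124690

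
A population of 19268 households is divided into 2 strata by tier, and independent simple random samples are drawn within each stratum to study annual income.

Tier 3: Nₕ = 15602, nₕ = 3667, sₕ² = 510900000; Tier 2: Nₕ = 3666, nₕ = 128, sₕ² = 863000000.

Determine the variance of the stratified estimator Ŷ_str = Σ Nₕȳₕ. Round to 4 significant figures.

Var(Ŷ_str) = Σₕ Nₕ²(1 − fₕ)sₕ²/nₕ.
Tier 3: 15602²·(1 − 3667/15602)·510900000/3667 = 2.5943448 × 10^13.
Tier 2: 3666²·(1 − 128/3666)·863000000/128 = 8.7448248 × 10^13.
Sum = 1.133917 × 10^14.

1.134 × 10^14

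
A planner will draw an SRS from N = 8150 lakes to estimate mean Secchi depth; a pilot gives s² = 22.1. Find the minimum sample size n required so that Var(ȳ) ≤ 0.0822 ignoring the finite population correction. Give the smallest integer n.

269

Without fpc, n₀ = s²/D = 22.1/0.0822 = 268.8564.
Rounding up, n = 269.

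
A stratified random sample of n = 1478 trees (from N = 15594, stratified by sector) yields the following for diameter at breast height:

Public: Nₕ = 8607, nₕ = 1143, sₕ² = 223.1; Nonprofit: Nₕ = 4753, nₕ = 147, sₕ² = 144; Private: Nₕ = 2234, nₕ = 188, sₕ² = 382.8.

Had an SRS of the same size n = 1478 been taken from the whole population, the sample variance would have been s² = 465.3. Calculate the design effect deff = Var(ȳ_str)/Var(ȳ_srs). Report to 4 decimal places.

Var(ȳ_str) = Σ Wₕ²(1−fₕ)sₕ²/nₕ with Wₕ = Nₕ/15594:
  Public: (8607/15594)²·(1−1143/8607)·223.1/1143 = 0.051565795
  Nonprofit: (4753/15594)²·(1−147/4753)·144/147 = 0.088190508
  Private: (2234/15594)²·(1−188/2234)·382.8/188 = 0.038272587
  → Var(ȳ_str) = 0.17802889.
Var(ȳ_srs) = (1 − 1478/15594)·465.3/1478 = 0.28497892.
deff = 0.17802889 / 0.28497892 = 0.6247.

0.6247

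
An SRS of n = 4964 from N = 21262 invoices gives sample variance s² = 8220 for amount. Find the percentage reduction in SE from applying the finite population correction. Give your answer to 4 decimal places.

12.4482

f = n/N = 4964/21262 = 0.23346816.
SE_no-fpc = √(s²/n) = 1.2868266; SE_fpc = √((1−f)s²/n) = 1.1266399.
Ratio = √(1−f) = 0.87551804. Reduction = 100·(1 − 0.87551804) = 12.4482%.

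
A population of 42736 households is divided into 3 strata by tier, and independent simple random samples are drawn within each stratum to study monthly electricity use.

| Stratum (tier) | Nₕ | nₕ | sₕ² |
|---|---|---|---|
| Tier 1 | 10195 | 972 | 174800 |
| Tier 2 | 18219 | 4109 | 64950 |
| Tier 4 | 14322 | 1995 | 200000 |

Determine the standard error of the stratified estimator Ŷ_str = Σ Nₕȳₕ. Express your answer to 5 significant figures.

196650

Var(Ŷ_str) = Σₕ Nₕ²(1 − fₕ)sₕ²/nₕ.
Tier 1: 10195²·(1 − 972/10195)·174800/972 = 1.6909649 × 10^10.
Tier 2: 18219²·(1 − 4109/18219)·64950/4109 = 4.0634467 × 10^9.
Tier 4: 14322²·(1 − 1995/14322)·200000/1995 = 1.7698977 × 10^10.
Sum = 3.8672073 × 10^10.
SE = √(3.8672073 × 10^10) = 196650.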